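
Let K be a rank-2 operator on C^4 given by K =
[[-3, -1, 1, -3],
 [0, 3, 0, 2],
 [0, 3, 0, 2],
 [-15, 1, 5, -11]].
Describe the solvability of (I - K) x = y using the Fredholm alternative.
(I - K) is invertible (det(I - K) = -54 ≠ 0), so for every y in C^4 the equation (I - K) x = y has a unique solution.

K has rank 2 and factors as K = U V^T = u1 v1^T + u2 v2^T with u1 = (0, -1, -1, -2), v1 = (3, -2, -1, 1), u2 = (-1, 1, 1, -3), v2 = (3, 1, -1, 3) (multiplying out reproduces the displayed K). The nonzero eigenvalues of U V^T coincide with those of the 2 x 2 matrix G = V^T U = [[v1·u1, v1·u2], [v2·u1, v2·u2]] = [[1, -9], [-6, -12]], and by the Sylvester determinant identity det(I_4 - U V^T) = det(I_2 - V^T U) = det([[0, 9], [6, 13]]) = (0)(13) - (9)(6) = -54. (Direct check: I - K =
[[4, 1, -1, 3],
 [0, -2, 0, -2],
 [0, -3, 1, -2],
 [15, -1, -5, 12]]
has determinant -54.) The finite-dimensional Fredholm alternative says: either (I - K) is invertible, or ker(I - K) ≠ {0} and then range(I - K) = ker((I - K)^*)^⊥, with dim ker(I - K) = dim ker((I - K)^*). Since det(I - K) ≠ 0, 1 is not an eigenvalue of K and ker(I - K) = {0}, so we are in the first case: for every y there is a unique x = (I - K)^(-1) y. (Explicitly, by the Woodbury identity, (I - U V^T)^(-1) = I + U (I_2 - G)^(-1) V^T.)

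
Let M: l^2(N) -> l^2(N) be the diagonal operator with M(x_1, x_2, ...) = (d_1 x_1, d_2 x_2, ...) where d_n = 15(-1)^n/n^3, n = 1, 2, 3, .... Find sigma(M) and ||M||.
sigma(M) = {15(-1)^n/n^3 : n ≥ 1} ∪ {0}; ||M|| = 15

A bounded diagonal operator on l^2 with diagonal entries d_n has spectrum equal to the closure of {d_n : n ≥ 1}: every d_n is an eigenvalue (with eigenvector e_n), so {d_n} ⊂ sigma(M); the spectrum is closed, so its closure is too; and for lambda not in the closure, (M - lambda I) has bounded inverse (the diagonal entries 1/(d_n - lambda) are bounded). For our sequence d_n = 15(-1)^n/n^3, n = 1, 2, 3, ...:
  - {d_n} = {15(-1)^n/n^3 : n ≥ 1}; the only limit point is 0
  - closure = {15(-1)^n/n^3 : n ≥ 1} ∪ {0}
For the norm: a diagonal operator has ||M|| = sup_n |d_n|. Here |d_n| = 15/n^3 is decreasing, so sup_n |d_n| = |d_1| = 15. So ||M|| = 15.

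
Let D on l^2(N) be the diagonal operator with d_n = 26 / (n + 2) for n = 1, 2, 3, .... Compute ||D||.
||D|| = 26/3 (attained at n = 1)

For D diagonal, ||D|| = sup_n |d_n| = sup_n 26/(n + 2). This is positive and strictly decreasing in n, so the supremum is attained at n = 1: d_1 = 26/(1 + 2) = 26/3. Hence ||D|| = 26/3.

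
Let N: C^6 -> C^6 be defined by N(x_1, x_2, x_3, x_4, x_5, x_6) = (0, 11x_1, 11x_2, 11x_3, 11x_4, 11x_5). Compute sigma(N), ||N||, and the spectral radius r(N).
sigma(N) = {0}; ||N|| = 11; r(N) = 0. (N is nilpotent with N^6 = 0.)

On C^6, N is a strictly lower-triangular matrix with 11 on the subdiagonal and zeros elsewhere, so its characteristic polynomial is lambda^6 and every eigenvalue is 0: sigma(N) = {0}. For the operator norm, N e_i = 11e_{i+1} for i = 1, ..., 5 and N e_6 = 0, so the singular values of N are 11 (with multiplicity 5) and 0; hence ||N|| = 11. The spectral radius r(N) = max|lambda| = 0. Note ||N|| > r(N) — characteristic of non-normal nilpotent operators. Indeed N^6 = 0.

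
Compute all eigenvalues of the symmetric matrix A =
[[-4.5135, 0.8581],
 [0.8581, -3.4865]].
sigma(A) ≈ {-5, -3}

A is real symmetric, so its spectrum consists of real eigenvalues. Expanding the characteristic polynomial of the displayed matrix gives
  det(λ I - A) = p(λ) = λ^2 + (8)λ + (15).
Solving p(λ) = 0 yields eigenvalues ≈ -5, -3. (A is shown rounded to 4 decimals, so these recover the underlying integer eigenvalues to within that precision.)
Verification: the trace of A = -8 equals the sum of eigenvalues -8, and det(A) ≈ 15.0000 matches the eigenvalue product 15.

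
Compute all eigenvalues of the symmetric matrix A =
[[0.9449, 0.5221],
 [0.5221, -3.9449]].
sigma(A) ≈ {-4, 1}

A is real symmetric, so its spectrum consists of real eigenvalues. Expanding the characteristic polynomial of the displayed matrix gives
  det(λ I - A) = p(λ) = λ^2 + (3)λ + (-4).
Solving p(λ) = 0 yields eigenvalues ≈ -4, 1. (A is shown rounded to 4 decimals, so these recover the underlying integer eigenvalues to within that precision.)
Verification: the trace of A = -3 equals the sum of eigenvalues -3, and det(A) ≈ -4.0001 matches the eigenvalue product -4.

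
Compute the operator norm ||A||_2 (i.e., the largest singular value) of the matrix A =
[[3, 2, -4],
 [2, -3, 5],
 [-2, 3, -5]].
||A||_2 = sqrt((105 + sqrt(5409))/2) ≈ 9.4484 (= sqrt(largest eigenvalue of A^T A))

||A||_2 = sigma_max(A) = sqrt(lambda_max(A^T A)). Form the symmetric matrix M = A^T A =
[[17, -6, 8],
 [-6, 22, -38],
 [8, -38, 66]].
Its characteristic polynomial (trace, sum of principal 2x2 minors, determinant of M give the coefficients) is
  p(λ) = det(λ I - M) = λ^3 - 105λ^2 + 1404λ.
The constant term is 0, so λ = 0 is a root. Dividing out λ leaves p(λ) = λ(λ^2 - 105λ + 1404). For λ^2 - 105λ + 1404 the discriminant is 5409. It is nonnegative but not a perfect square, so the roots are real and irrational: λ = (105 ± sqrt(5409))/2 ≈ 89.273, 15.727.
So the eigenvalues of A^T A are ≈ 0, 15.727, 89.273 (all ≥ 0, as they must be for A^T A). The largest is λ_max = (105 + sqrt(5409))/2 ≈ 89.273, hence ||A||_2 = sqrt(λ_max) = sqrt((105 + sqrt(5409))/2) ≈ 9.4484.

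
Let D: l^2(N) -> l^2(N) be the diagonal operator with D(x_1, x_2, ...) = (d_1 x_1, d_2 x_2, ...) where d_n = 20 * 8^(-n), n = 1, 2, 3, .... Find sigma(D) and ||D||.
sigma(D) = {20 * 8^(-n) : n ≥ 1} ∪ {0}; ||D|| = 5/2

A bounded diagonal operator on l^2 with diagonal entries d_n has spectrum equal to the closure of {d_n : n ≥ 1}: every d_n is an eigenvalue (with eigenvector e_n), so {d_n} ⊂ sigma(D); the spectrum is closed, so its closure is too; and for lambda not in the closure, (D - lambda I) has bounded inverse (the diagonal entries 1/(d_n - lambda) are bounded). For our sequence d_n = 20 * 8^(-n), n = 1, 2, 3, ...:
  - {d_n} = {20 * 8^(-n) : n ≥ 1}; the only limit point is 0
  - closure = {20 * 8^(-n) : n ≥ 1} ∪ {0}
For the norm: a diagonal operator has ||D|| = sup_n |d_n|. Here d_n = 20 * 8^(-n) is positive and decreasing, so sup_n |d_n| = d_1 = 20/8 = 5/2. So ||D|| = 5/2.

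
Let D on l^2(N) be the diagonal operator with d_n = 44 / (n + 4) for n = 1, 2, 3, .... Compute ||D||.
||D|| = 44/5 (attained at n = 1)

For D diagonal, ||D|| = sup_n |d_n| = sup_n 44/(n + 4). This is positive and strictly decreasing in n, so the supremum is attained at n = 1: d_1 = 44/(1 + 4) = 44/5. Hence ||D|| = 44/5.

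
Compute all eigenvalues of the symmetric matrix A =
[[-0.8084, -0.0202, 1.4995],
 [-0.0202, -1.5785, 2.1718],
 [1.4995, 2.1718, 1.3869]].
sigma(A) ≈ {-3, -1, 3}

A is real symmetric, so its spectrum consists of real eigenvalues. Expanding the characteristic polynomial of the displayed matrix gives
  det(λ I - A) = p(λ) = λ^3 + (1)λ^2 + (-9)λ + (-9).
Solving p(λ) = 0 yields eigenvalues ≈ -3, -1, 3. (A is shown rounded to 4 decimals, so these recover the underlying integer eigenvalues to within that precision.)
Verification: the trace of A = -1 equals the sum of eigenvalues -1, and det(A) ≈ 8.9999 matches the eigenvalue product 9.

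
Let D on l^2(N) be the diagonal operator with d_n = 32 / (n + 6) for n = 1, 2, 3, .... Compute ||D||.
||D|| = 32/7 (attained at n = 1)

For D diagonal, ||D|| = sup_n |d_n| = sup_n 32/(n + 6). This is positive and strictly decreasing in n, so the supremum is attained at n = 1: d_1 = 32/(1 + 6) = 32/7. Hence ||D|| = 32/7.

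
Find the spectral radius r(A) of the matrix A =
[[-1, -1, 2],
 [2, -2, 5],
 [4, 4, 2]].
r(A) ≈ 5.6136

The eigenvalues of A are the roots of its characteristic polynomial. With M = A (coefficients from the trace, the sum of principal 2x2 minors, and det A):
  p(λ) = det(λ I - M) = λ^3 + λ^2 - 30λ - 40.
No integer candidate from the rational root theorem (±divisors of 40) is a root, so the roots are irrational. The cubic discriminant is Δ = 87460 > 0, so there are three distinct real roots. p(-6) = -40 and p(-5) = 10 have opposite signs, so a root lies in (-6, -5); Newton's method refines it to λ ≈ -5.2585. p(-2) = 16 and p(-1) = -10 have opposite signs, so a root lies in (-2, -1); Newton's method refines it to λ ≈ -1.3551. p(5) = -40 and p(6) = 32 have opposite signs, so a root lies in (5, 6); Newton's method refines it to λ ≈ 5.6136. Check (Vieta): the three roots sum to -1, matching tr M = -1.
Thus the eigenvalues (to 4 decimals) are -5.2585 (modulus 5.2585); -1.3551 (modulus 1.3551); 5.6136 (modulus 5.6136). The spectral radius is the largest modulus: r(A) ≈ 5.6136. (Cross-check: r(A) ≤ ||A||_2 ≈ 6.7061; equality holds whenever A is normal, though it can also hold for some non-normal A.)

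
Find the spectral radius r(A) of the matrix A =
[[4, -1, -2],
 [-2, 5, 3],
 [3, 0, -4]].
r(A) ≈ 5.4947

The eigenvalues of A are the roots of its characteristic polynomial. With M = A (coefficients from the trace, the sum of principal 2x2 minors, and det A):
  p(λ) = det(λ I - M) = λ^3 - 5λ^2 - 12λ + 51.
No integer candidate from the rational root theorem (±divisors of 51) is a root, so the roots are irrational. The cubic discriminant is Δ = 20865 > 0, so there are three distinct real roots. p(-4) = -45 and p(-3) = 15 have opposite signs, so a root lies in (-4, -3); Newton's method refines it to λ ≈ -3.304. p(2) = 15 and p(3) = -3 have opposite signs, so a root lies in (2, 3); Newton's method refines it to λ ≈ 2.8092. p(5) = -9 and p(6) = 15 have opposite signs, so a root lies in (5, 6); Newton's method refines it to λ ≈ 5.4947. Check (Vieta): the three roots sum to 5, matching tr M = 5.
Thus the eigenvalues (to 4 decimals) are -3.304 (modulus 3.304); 2.8092 (modulus 2.8092); 5.4947 (modulus 5.4947). The spectral radius is the largest modulus: r(A) ≈ 5.4947. (Cross-check: r(A) ≤ ||A||_2 ≈ 8.173; equality holds whenever A is normal, though it can also hold for some non-normal A.)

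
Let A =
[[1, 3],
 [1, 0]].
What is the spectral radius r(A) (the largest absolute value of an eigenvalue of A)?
r(A) = (1 + sqrt(13))/2 ≈ 2.3028

The eigenvalues of A are the roots of its characteristic polynomial. With M = A (coefficients from the trace and determinant):
  p(λ) = det(λ I - M) = λ^2 - λ - 3.
For λ^2 - λ - 3 the discriminant is 13. It is nonnegative but not a perfect square, so the roots are real and irrational: λ = (1 ± sqrt(13))/2 ≈ 2.3028, -1.3028.
Thus the eigenvalues (to 4 decimals) are 2.3028 (modulus 2.3028); -1.3028 (modulus 1.3028). The spectral radius is the largest modulus: r(A) = (1 + sqrt(13))/2 ≈ 2.3028. (Cross-check: r(A) ≤ ||A||_2 ≈ 3.1796; equality holds whenever A is normal, though it can also hold for some non-normal A.)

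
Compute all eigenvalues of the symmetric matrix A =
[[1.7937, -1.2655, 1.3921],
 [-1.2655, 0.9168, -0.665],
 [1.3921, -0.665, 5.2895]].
sigma(A) ≈ {0, 2, 6}

A is real symmetric, so its spectrum consists of real eigenvalues. Expanding the characteristic polynomial of the displayed matrix gives
  det(λ I - A) = p(λ) = λ^3 + (-8)λ^2 + (12)λ + (0).
Solving p(λ) = 0 yields eigenvalues ≈ 0, 2, 6. (A is shown rounded to 4 decimals, so these recover the underlying integer eigenvalues to within that precision.)
Verification: the trace of A = 8 equals the sum of eigenvalues 8, and det(A) ≈ 0.0005 matches the eigenvalue product 0.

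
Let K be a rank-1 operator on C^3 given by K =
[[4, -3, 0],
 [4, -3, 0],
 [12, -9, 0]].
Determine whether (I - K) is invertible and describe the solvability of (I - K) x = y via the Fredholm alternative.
(I - K) is singular (det(I - K) = 0, i.e. 1 ∈ sigma(K)). (I - K) x = y is solvable iff y ⊥ ker((I - K)^*) = span{(4, -3, 0)}, i.e. iff 4y_1 - 3y_2 = 0. When solvable, the solutions are x = y + c·(1, 1, 3), c arbitrary (ker(I - K) = span{(1, 1, 3)}, dimension 1).

K has rank 1, so it is an outer product K = u v^T: every row of K is a multiple of one row vector. Reading off the entries, u = (1, 1, 3) and v = (4, -3, 0) (row i of K equals u_i·v^T). A rank-one matrix u v^T satisfies K u = u (v·u) and kills the (2)-dimensional subspace v^⊥, so its characteristic polynomial is lambda^2 (lambda - v·u) with v·u = tr K = 1. Hence the eigenvalues of I - K are 1 (multiplicity 2) and 1 - (1) = 0, so det(I - K) = 0. (Direct check: I - K =
[[-3, 3, 0],
 [-4, 4, 0],
 [-12, 9, 1]]
has determinant 0.) So 1 is an eigenvalue of K and (I - K) is not invertible. The finite-dimensional Fredholm alternative says: either (I - K) is invertible, or ker(I - K) ≠ {0} and then range(I - K) = ker((I - K)^*)^⊥, with dim ker(I - K) = dim ker((I - K)^*). We are in the second case, so we need both kernels. Kernel of I - K: (I - K) u = u - u (v·u) = u - u = 0, so ker(I - K) = span{u} = span{(1, 1, 3)} (it is exactly 1-dimensional because rank(I - K) = 2). Kernel of the adjoint: K is real, so (I - K)^* = I - K^T = I - v u^T, and (I - v u^T) v = v - v (u·v) = 0; hence ker((I - K)^*) = span{v} = span{(4, -3, 0)}. Therefore (I - K) x = y is solvable iff <y, v> = 0, i.e. iff 4y_1 - 3y_2 = 0. When this holds, K y = u (v·y) = 0, so (I - K) y = y and x = y is a particular solution; the full solution set is the line x = y + c·u = y + c·(1, 1, 3), c ∈ C.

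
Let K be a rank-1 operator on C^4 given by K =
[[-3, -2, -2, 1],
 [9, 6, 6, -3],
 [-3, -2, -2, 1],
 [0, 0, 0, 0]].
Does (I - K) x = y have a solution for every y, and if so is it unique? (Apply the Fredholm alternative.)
(I - K) is singular (det(I - K) = 0, i.e. 1 ∈ sigma(K)). (I - K) x = y is solvable iff y ⊥ ker((I - K)^*) = span{(-3, -2, -2, 1)}, i.e. iff -3y_1 - 2y_2 - 2y_3 + y_4 = 0. When solvable, the solutions are x = y + c·(1, -3, 1, 0), c arbitrary (ker(I - K) = span{(1, -3, 1, 0)}, dimension 1).

K has rank 1, so it is an outer product K = u v^T: every row of K is a multiple of one row vector. Reading off the entries, u = (1, -3, 1, 0) and v = (-3, -2, -2, 1) (row i of K equals u_i·v^T). A rank-one matrix u v^T satisfies K u = u (v·u) and kills the (3)-dimensional subspace v^⊥, so its characteristic polynomial is lambda^3 (lambda - v·u) with v·u = tr K = 1. Hence the eigenvalues of I - K are 1 (multiplicity 3) and 1 - (1) = 0, so det(I - K) = 0. (Direct check: I - K =
[[4, 2, 2, -1],
 [-9, -5, -6, 3],
 [3, 2, 3, -1],
 [0, 0, 0, 1]]
has determinant 0.) So 1 is an eigenvalue of K and (I - K) is not invertible. The finite-dimensional Fredholm alternative says: either (I - K) is invertible, or ker(I - K) ≠ {0} and then range(I - K) = ker((I - K)^*)^⊥, with dim ker(I - K) = dim ker((I - K)^*). We are in the second case, so we need both kernels. Kernel of I - K: (I - K) u = u - u (v·u) = u - u = 0, so ker(I - K) = span{u} = span{(1, -3, 1, 0)} (it is exactly 1-dimensional because rank(I - K) = 3). Kernel of the adjoint: K is real, so (I - K)^* = I - K^T = I - v u^T, and (I - v u^T) v = v - v (u·v) = 0; hence ker((I - K)^*) = span{v} = span{(-3, -2, -2, 1)}. Therefore (I - K) x = y is solvable iff <y, v> = 0, i.e. iff -3y_1 - 2y_2 - 2y_3 + y_4 = 0. When this holds, K y = u (v·y) = 0, so (I - K) y = y and x = y is a particular solution; the full solution set is the line x = y + c·u = y + c·(1, -3, 1, 0), c ∈ C.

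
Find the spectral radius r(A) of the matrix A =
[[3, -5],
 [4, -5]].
r(A) = sqrt(5) ≈ 2.2361

The eigenvalues of A are the roots of its characteristic polynomial. With M = A (coefficients from the trace and determinant):
  p(λ) = det(λ I - M) = λ^2 + 2λ + 5.
For λ^2 + 2λ + 5 the discriminant is -16. It is negative, so the roots are the complex-conjugate pair λ = -1 ± (sqrt(16)/2) i ≈ -1 ± 2i. For a conjugate pair the product of the roots equals the constant term, so |λ|^2 = 5 and |λ| = sqrt(5) ≈ 2.2361.
Thus the eigenvalues (to 4 decimals) are -1 ± 2i (modulus 2.2361). The spectral radius is the largest modulus: r(A) = sqrt(5) ≈ 2.2361. (Cross-check: r(A) ≤ ||A||_2 ≈ 8.6409; equality holds whenever A is normal, though it can also hold for some non-normal A.)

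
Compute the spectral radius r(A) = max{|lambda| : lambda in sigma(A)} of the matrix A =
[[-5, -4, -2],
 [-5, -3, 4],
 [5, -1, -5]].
r(A) ≈ 8.9652

The eigenvalues of A are the roots of its characteristic polynomial. With M = A (coefficients from the trace, the sum of principal 2x2 minors, and det A):
  p(λ) = det(λ I - M) = λ^3 + 13λ^2 + 49λ + 115.
No integer candidate from the rational root theorem (±divisors of 115) is a root, so the roots are irrational. The cubic discriminant is Δ = -113932 < 0, so there is one real root and a complex-conjugate pair. p(-9) = -2 and p(-8) = 43 have opposite signs, so a root lies in (-9, -8); Newton's method refines it to λ ≈ -8.9652. Dividing out (λ - (-8.9652)) leaves approximately λ^2 + 4.0348λ + 12.8273. For λ^2 + 4.0348λ + 12.8273 the discriminant is -35.03. It is negative, so the remaining roots are the complex-conjugate pair λ ≈ -2.0174 ± 2.9593i. Their product equals the constant term, so |λ|^2 ≈ 12.8273 and |λ| ≈ 3.5815.
Thus the eigenvalues (to 4 decimals) are -8.9652 (modulus 8.9652); -2.0174 ± 2.9593i (modulus 3.5815). The spectral radius is the largest modulus: r(A) ≈ 8.9652. (Cross-check: r(A) ≤ ||A||_2 ≈ 10.2926; equality holds whenever A is normal, though it can also hold for some non-normal A.)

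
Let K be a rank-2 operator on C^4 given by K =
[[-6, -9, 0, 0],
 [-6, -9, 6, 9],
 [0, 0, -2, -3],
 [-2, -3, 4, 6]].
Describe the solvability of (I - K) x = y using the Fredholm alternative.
(I - K) is invertible (det(I - K) = -21 ≠ 0), so for every y in C^4 the equation (I - K) x = y has a unique solution.

K has rank 2 and factors as K = U V^T = u1 v1^T + u2 v2^T with u1 = (-3, -3, 0, -1), v1 = (2, 3, -2, -3), u2 = (-3, 0, -1, 1), v2 = (0, 0, 2, 3) (multiplying out reproduces the displayed K). The nonzero eigenvalues of U V^T coincide with those of the 2 x 2 matrix G = V^T U = [[v1·u1, v1·u2], [v2·u1, v2·u2]] = [[-12, -7], [-3, 1]], and by the Sylvester determinant identity det(I_4 - U V^T) = det(I_2 - V^T U) = det([[13, 7], [3, 0]]) = (13)(0) - (7)(3) = -21. (Direct check: I - K =
[[7, 9, 0, 0],
 [6, 10, -6, -9],
 [0, 0, 3, 3],
 [2, 3, -4, -5]]
has determinant -21.) The finite-dimensional Fredholm alternative says: either (I - K) is invertible, or ker(I - K) ≠ {0} and then range(I - K) = ker((I - K)^*)^⊥, with dim ker(I - K) = dim ker((I - K)^*). Since det(I - K) ≠ 0, 1 is not an eigenvalue of K and ker(I - K) = {0}, so we are in the first case: for every y there is a unique x = (I - K)^(-1) y. (Explicitly, by the Woodbury identity, (I - U V^T)^(-1) = I + U (I_2 - G)^(-1) V^T.)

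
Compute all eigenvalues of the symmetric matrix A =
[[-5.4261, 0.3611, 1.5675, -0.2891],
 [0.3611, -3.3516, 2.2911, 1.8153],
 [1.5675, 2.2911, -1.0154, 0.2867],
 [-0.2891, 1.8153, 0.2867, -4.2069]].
sigma(A) ≈ {-6, -3, 1} (-6 with multiplicity 2)

A is real symmetric, so its spectrum consists of real eigenvalues. Expanding the characteristic polynomial of the displayed matrix gives
  det(λ I - A) = p(λ) = λ^4 + (14)λ^3 + (57)λ^2 + (35.9985)λ + (-108.0054).
Solving p(λ) = 0 yields eigenvalues ≈ -6, -6, -3, 1. (A is shown rounded to 4 decimals, so these recover the underlying integer eigenvalues to within that precision.)
Verification: the trace of A = -14 equals the sum of eigenvalues -14, and det(A) ≈ -108.0054 matches the eigenvalue product -108.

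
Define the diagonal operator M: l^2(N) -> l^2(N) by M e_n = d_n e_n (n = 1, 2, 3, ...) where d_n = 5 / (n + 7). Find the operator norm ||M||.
||M|| = 5/8 (attained at n = 1)

For M diagonal, ||M|| = sup_n |d_n| = sup_n 5/(n + 7). This is positive and strictly decreasing in n, so the supremum is attained at n = 1: d_1 = 5/(1 + 7) = 5/8. Hence ||M|| = 5/8.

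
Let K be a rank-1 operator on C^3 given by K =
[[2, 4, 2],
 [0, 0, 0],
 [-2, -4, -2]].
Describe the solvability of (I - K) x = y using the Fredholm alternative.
(I - K) is invertible (det(I - K) = 1 ≠ 0), so for every y in C^3 the equation (I - K) x = y has a unique solution.

K has rank 1, so it is an outer product K = u v^T: every row of K is a multiple of one row vector. Reading off the entries, u = (-2, 0, 2) and v = (-1, -2, -1) (row i of K equals u_i·v^T). A rank-one matrix u v^T satisfies K u = u (v·u) and kills the (2)-dimensional subspace v^⊥, so its characteristic polynomial is lambda^2 (lambda - v·u) with v·u = tr K = 0. Hence the eigenvalues of I - K are 1 (multiplicity 2) and 1 - (0) = 1, so det(I - K) = 1. (Direct check: I - K =
[[-1, -4, -2],
 [0, 1, 0],
 [2, 4, 3]]
has determinant 1.) The finite-dimensional Fredholm alternative says: either (I - K) is invertible, or ker(I - K) ≠ {0} and then range(I - K) = ker((I - K)^*)^⊥, with dim ker(I - K) = dim ker((I - K)^*). Since det(I - K) ≠ 0, 1 is not an eigenvalue of K and ker(I - K) = {0}, so we are in the first case: for every y there is a unique x = (I - K)^(-1) y. Explicitly, by the Sherman–Morrison formula, (I - u v^T)^(-1) = I + u v^T/(1 - v·u), i.e. (I - K)^(-1) = I + K.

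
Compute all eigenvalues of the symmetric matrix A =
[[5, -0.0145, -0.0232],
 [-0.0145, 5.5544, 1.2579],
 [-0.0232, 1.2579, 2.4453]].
sigma(A) ≈ {2, 5, 6}

A is real symmetric, so its spectrum consists of real eigenvalues. Expanding the characteristic polynomial of the displayed matrix gives
  det(λ I - A) = p(λ) = λ^3 + (-13)λ^2 + (52)λ + (-60.0015).
Solving p(λ) = 0 yields eigenvalues ≈ 2, 5, 6. (A is shown rounded to 4 decimals, so these recover the underlying integer eigenvalues to within that precision.)
Verification: the trace of A = 13 equals the sum of eigenvalues 13, and det(A) ≈ 60.0015 matches the eigenvalue product 60.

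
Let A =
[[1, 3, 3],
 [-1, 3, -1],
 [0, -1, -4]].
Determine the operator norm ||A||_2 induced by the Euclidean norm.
||A||_2 ≈ 5.7824 (= sqrt(largest eigenvalue of A^T A))

||A||_2 = sigma_max(A) = sqrt(lambda_max(A^T A)). Form the symmetric matrix M = A^T A =
[[2, 0, 4],
 [0, 19, 10],
 [4, 10, 26]].
Its characteristic polynomial (trace, sum of principal 2x2 minors, determinant of M give the coefficients) is
  p(λ) = det(λ I - M) = λ^3 - 47λ^2 + 468λ - 484.
No integer candidate from the rational root theorem (±divisors of 484) is a root, so the roots are irrational. The cubic discriminant is Δ = 58114000 > 0, so there are three distinct real roots. p(1) = -62 and p(2) = 272 have opposite signs, so a root lies in (1, 2); Newton's method refines it to λ ≈ 1.1677. p(12) = 92 and p(13) = -146 have opposite signs, so a root lies in (12, 13); Newton's method refines it to λ ≈ 12.3962. p(33) = -286 and p(34) = 400 have opposite signs, so a root lies in (33, 34); Newton's method refines it to λ ≈ 33.4361. Check (Vieta): the three roots sum to 47, matching tr M = 47.
So the eigenvalues of A^T A are ≈ 1.1677, 12.3962, 33.4361 (all ≥ 0, as they must be for A^T A). The largest is λ_max ≈ 33.4361, hence ||A||_2 = sqrt(λ_max) ≈ 5.7824.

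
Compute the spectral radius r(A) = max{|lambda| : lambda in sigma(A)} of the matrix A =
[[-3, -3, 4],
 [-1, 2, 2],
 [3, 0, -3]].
r(A) ≈ 6.9162

The eigenvalues of A are the roots of its characteristic polynomial. With M = A (coefficients from the trace, the sum of principal 2x2 minors, and det A):
  p(λ) = det(λ I - M) = λ^3 + 4λ^2 - 18λ + 15.
No integer candidate from the rational root theorem (±divisors of 15) is a root, so the roots are irrational. The cubic discriminant is Δ = -843 < 0, so there is one real root and a complex-conjugate pair. p(-7) = -6 and p(-6) = 51 have opposite signs, so a root lies in (-7, -6); Newton's method refines it to λ ≈ -6.9162. Dividing out (λ - (-6.9162)) leaves approximately λ^2 - 2.9162λ + 2.1688. For λ^2 - 2.9162λ + 2.1688 the discriminant is -0.1712. It is negative, so the remaining roots are the complex-conjugate pair λ ≈ 1.4581 ± 0.2069i. Their product equals the constant term, so |λ|^2 ≈ 2.1688 and |λ| ≈ 1.4727.
Thus the eigenvalues (to 4 decimals) are -6.9162 (modulus 6.9162); 1.4581 ± 0.2069i (modulus 1.4727). The spectral radius is the largest modulus: r(A) ≈ 6.9162. (Cross-check: r(A) ≤ ||A||_2 ≈ 7.1093; equality holds whenever A is normal, though it can also hold for some non-normal A.)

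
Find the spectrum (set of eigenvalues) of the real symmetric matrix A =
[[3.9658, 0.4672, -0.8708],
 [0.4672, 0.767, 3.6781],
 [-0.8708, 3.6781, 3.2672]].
sigma(A) ≈ {-2, 4, 6}

A is real symmetric, so its spectrum consists of real eigenvalues. Expanding the characteristic polynomial of the displayed matrix gives
  det(λ I - A) = p(λ) = λ^3 + (-8)λ^2 + (4)λ + (48).
Solving p(λ) = 0 yields eigenvalues ≈ -2, 4, 6. (A is shown rounded to 4 decimals, so these recover the underlying integer eigenvalues to within that precision.)
Verification: the trace of A = 8 equals the sum of eigenvalues 8, and det(A) ≈ -48.0005 matches the eigenvalue product -48.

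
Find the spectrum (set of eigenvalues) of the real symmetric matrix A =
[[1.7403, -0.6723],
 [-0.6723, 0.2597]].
sigma(A) ≈ {0, 2}

A is real symmetric, so its spectrum consists of real eigenvalues. Expanding the characteristic polynomial of the displayed matrix gives
  det(λ I - A) = p(λ) = λ^2 + (-2)λ + (0).
Solving p(λ) = 0 yields eigenvalues ≈ 0, 2. (A is shown rounded to 4 decimals, so these recover the underlying integer eigenvalues to within that precision.)
Verification: the trace of A = 2 equals the sum of eigenvalues 2, and det(A) ≈ -0.0000 matches the eigenvalue product 0.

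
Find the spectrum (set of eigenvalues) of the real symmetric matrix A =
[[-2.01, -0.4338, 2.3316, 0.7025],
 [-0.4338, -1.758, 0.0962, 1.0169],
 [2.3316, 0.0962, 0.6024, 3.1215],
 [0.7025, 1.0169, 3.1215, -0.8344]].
sigma(A) ≈ {-4, -3, -1, 4}

A is real symmetric, so its spectrum consists of real eigenvalues. Expanding the characteristic polynomial of the displayed matrix gives
  det(λ I - A) = p(λ) = λ^4 + (4)λ^3 + (-13)λ^2 + (-64)λ + (-47.9989).
Solving p(λ) = 0 yields eigenvalues ≈ -4, -3, -1, 4. (A is shown rounded to 4 decimals, so these recover the underlying integer eigenvalues to within that precision.)
Verification: the trace of A = -4 equals the sum of eigenvalues -4, and det(A) ≈ -47.9989 matches the eigenvalue product -48.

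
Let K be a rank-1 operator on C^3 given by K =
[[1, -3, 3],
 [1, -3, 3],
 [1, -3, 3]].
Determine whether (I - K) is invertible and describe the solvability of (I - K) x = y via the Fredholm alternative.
(I - K) is singular (det(I - K) = 0, i.e. 1 ∈ sigma(K)). (I - K) x = y is solvable iff y ⊥ ker((I - K)^*) = span{(1, -3, 3)}, i.e. iff y_1 - 3y_2 + 3y_3 = 0. When solvable, the solutions are x = y + c·(1, 1, 1), c arbitrary (ker(I - K) = span{(1, 1, 1)}, dimension 1).

K has rank 1, so it is an outer product K = u v^T: every row of K is a multiple of one row vector. Reading off the entries, u = (1, 1, 1) and v = (1, -3, 3) (row i of K equals u_i·v^T). A rank-one matrix u v^T satisfies K u = u (v·u) and kills the (2)-dimensional subspace v^⊥, so its characteristic polynomial is lambda^2 (lambda - v·u) with v·u = tr K = 1. Hence the eigenvalues of I - K are 1 (multiplicity 2) and 1 - (1) = 0, so det(I - K) = 0. (Direct check: I - K =
[[0, 3, -3],
 [-1, 4, -3],
 [-1, 3, -2]]
has determinant 0.) So 1 is an eigenvalue of K and (I - K) is not invertible. The finite-dimensional Fredholm alternative says: either (I - K) is invertible, or ker(I - K) ≠ {0} and then range(I - K) = ker((I - K)^*)^⊥, with dim ker(I - K) = dim ker((I - K)^*). We are in the second case, so we need both kernels. Kernel of I - K: (I - K) u = u - u (v·u) = u - u = 0, so ker(I - K) = span{u} = span{(1, 1, 1)} (it is exactly 1-dimensional because rank(I - K) = 2). Kernel of the adjoint: K is real, so (I - K)^* = I - K^T = I - v u^T, and (I - v u^T) v = v - v (u·v) = 0; hence ker((I - K)^*) = span{v} = span{(1, -3, 3)}. Therefore (I - K) x = y is solvable iff <y, v> = 0, i.e. iff y_1 - 3y_2 + 3y_3 = 0. When this holds, K y = u (v·y) = 0, so (I - K) y = y and x = y is a particular solution; the full solution set is the line x = y + c·u = y + c·(1, 1, 1), c ∈ C.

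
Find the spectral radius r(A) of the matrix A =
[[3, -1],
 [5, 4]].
r(A) = sqrt(17) ≈ 4.1231

The eigenvalues of A are the roots of its characteristic polynomial. With M = A (coefficients from the trace and determinant):
  p(λ) = det(λ I - M) = λ^2 - 7λ + 17.
For λ^2 - 7λ + 17 the discriminant is -19. It is negative, so the roots are the complex-conjugate pair λ = 7/2 ± (sqrt(19)/2) i ≈ 3.5 ± 2.1794i. For a conjugate pair the product of the roots equals the constant term, so |λ|^2 = 17 and |λ| = sqrt(17) ≈ 4.1231.
Thus the eigenvalues (to 4 decimals) are 3.5 ± 2.1794i (modulus 4.1231). The spectral radius is the largest modulus: r(A) = sqrt(17) ≈ 4.1231. (Cross-check: r(A) ≤ ||A||_2 ≈ 6.6713; equality holds whenever A is normal, though it can also hold for some non-normal A.)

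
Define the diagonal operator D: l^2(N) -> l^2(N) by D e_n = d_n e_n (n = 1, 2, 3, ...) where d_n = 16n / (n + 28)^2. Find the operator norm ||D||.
||D|| = 1/7 (attained at n = 28)

For D diagonal, ||D|| = sup_n |d_n|. Treat f(x) = 16x / (x + 28)^2 for real x > 0. By the quotient rule, f'(x) = 16(28 - x)/(x + 28)^3, which is positive for x < 28 and negative for x > 28. So f has a unique maximum at x = 28, and since 28 is a positive integer, the supremum over n ≥ 1 is attained at n = 28: d_28 = 16·28/(28 + 28)^2 = 16·28/3136 = 1/7. Hence ||D|| = 1/7.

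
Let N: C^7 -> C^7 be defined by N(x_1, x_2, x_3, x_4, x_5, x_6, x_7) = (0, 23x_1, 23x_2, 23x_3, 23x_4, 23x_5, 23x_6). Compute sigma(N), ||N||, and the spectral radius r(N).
sigma(N) = {0}; ||N|| = 23; r(N) = 0. (N is nilpotent with N^7 = 0.)

On C^7, N is a strictly lower-triangular matrix with 23 on the subdiagonal and zeros elsewhere, so its characteristic polynomial is lambda^7 and every eigenvalue is 0: sigma(N) = {0}. For the operator norm, N e_i = 23e_{i+1} for i = 1, ..., 6 and N e_7 = 0, so the singular values of N are 23 (with multiplicity 6) and 0; hence ||N|| = 23. The spectral radius r(N) = max|lambda| = 0. Note ||N|| > r(N) — characteristic of non-normal nilpotent operators. Indeed N^7 = 0.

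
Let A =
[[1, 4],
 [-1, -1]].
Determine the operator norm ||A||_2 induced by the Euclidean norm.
||A||_2 = sqrt((19 + sqrt(325))/2) ≈ 4.3028 (= sqrt(largest eigenvalue of A^T A))

||A||_2 = sigma_max(A) = sqrt(lambda_max(A^T A)). Form the symmetric matrix M = A^T A =
[[2, 5],
 [5, 17]].
Its characteristic polynomial (trace, determinant of M give the coefficients) is
  p(λ) = det(λ I - M) = λ^2 - 19λ + 9.
For λ^2 - 19λ + 9 the discriminant is 325. It is nonnegative but not a perfect square, so the roots are real and irrational: λ = (19 ± sqrt(325))/2 ≈ 18.5139, 0.4861.
So the eigenvalues of A^T A are ≈ 0.4861, 18.5139 (all ≥ 0, as they must be for A^T A). The largest is λ_max = (19 + sqrt(325))/2 ≈ 18.5139, hence ||A||_2 = sqrt(λ_max) = sqrt((19 + sqrt(325))/2) ≈ 4.3028.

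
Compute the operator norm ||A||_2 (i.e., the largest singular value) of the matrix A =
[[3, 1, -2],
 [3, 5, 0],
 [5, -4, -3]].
||A||_2 ≈ 7.5348 (= sqrt(largest eigenvalue of A^T A))

||A||_2 = sigma_max(A) = sqrt(lambda_max(A^T A)). Form the symmetric matrix M = A^T A =
[[43, -2, -21],
 [-2, 42, 10],
 [-21, 10, 13]].
Its characteristic polynomial (trace, sum of principal 2x2 minors, determinant of M give the coefficients) is
  p(λ) = det(λ I - M) = λ^3 - 98λ^2 + 2366λ - 1444.
No integer candidate from the rational root theorem (±divisors of 1444) is a root, so the roots are irrational. The cubic discriminant is Δ = 1317803232 > 0, so there are three distinct real roots. p(0) = -1444 and p(1) = 825 have opposite signs, so a root lies in (0, 1); Newton's method refines it to λ ≈ 0.6265. p(40) = 396 and p(41) = -255 have opposite signs, so a root lies in (40, 41); Newton's method refines it to λ ≈ 40.5996. p(56) = -660 and p(57) = 209 have opposite signs, so a root lies in (56, 57); Newton's method refines it to λ ≈ 56.7739. Check (Vieta): the three roots sum to 98, matching tr M = 98.
So the eigenvalues of A^T A are ≈ 0.6265, 40.5996, 56.7739 (all ≥ 0, as they must be for A^T A). The largest is λ_max ≈ 56.7739, hence ||A||_2 = sqrt(λ_max) ≈ 7.5348.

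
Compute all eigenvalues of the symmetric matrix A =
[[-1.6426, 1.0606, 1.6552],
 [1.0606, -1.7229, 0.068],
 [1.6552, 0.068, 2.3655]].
sigma(A) ≈ {-3, -1, 3}

A is real symmetric, so its spectrum consists of real eigenvalues. Expanding the characteristic polynomial of the displayed matrix gives
  det(λ I - A) = p(λ) = λ^3 + (1)λ^2 + (-9)λ + (-9).
Solving p(λ) = 0 yields eigenvalues ≈ -3, -1, 3. (A is shown rounded to 4 decimals, so these recover the underlying integer eigenvalues to within that precision.)
Verification: the trace of A = -1 equals the sum of eigenvalues -1, and det(A) ≈ 9.0001 matches the eigenvalue product 9.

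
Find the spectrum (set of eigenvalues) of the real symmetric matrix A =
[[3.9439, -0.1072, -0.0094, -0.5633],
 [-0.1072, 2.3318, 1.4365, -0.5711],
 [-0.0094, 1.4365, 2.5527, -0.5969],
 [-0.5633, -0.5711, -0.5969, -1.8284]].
sigma(A) ≈ {-2, 1, 4} (4 with multiplicity 2)

A is real symmetric, so its spectrum consists of real eigenvalues. Expanding the characteristic polynomial of the displayed matrix gives
  det(λ I - A) = p(λ) = λ^4 + (-7)λ^3 + (6)λ^2 + (32.0015)λ + (-32).
Solving p(λ) = 0 yields eigenvalues ≈ -2, 1, 4, 4. (A is shown rounded to 4 decimals, so these recover the underlying integer eigenvalues to within that precision.)
Verification: the trace of A = 7 equals the sum of eigenvalues 7, and det(A) ≈ -32.0006 matches the eigenvalue product -32.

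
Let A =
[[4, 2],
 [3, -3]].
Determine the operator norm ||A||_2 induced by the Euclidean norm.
||A||_2 = sqrt((38 + sqrt(148))/2) ≈ 5.0083 (= sqrt(largest eigenvalue of A^T A))

||A||_2 = sigma_max(A) = sqrt(lambda_max(A^T A)). Form the symmetric matrix M = A^T A =
[[25, -1],
 [-1, 13]].
Its characteristic polynomial (trace, determinant of M give the coefficients) is
  p(λ) = det(λ I - M) = λ^2 - 38λ + 324.
For λ^2 - 38λ + 324 the discriminant is 148. It is nonnegative but not a perfect square, so the roots are real and irrational: λ = (38 ± sqrt(148))/2 ≈ 25.0828, 12.9172.
So the eigenvalues of A^T A are ≈ 12.9172, 25.0828 (all ≥ 0, as they must be for A^T A). The largest is λ_max = (38 + sqrt(148))/2 ≈ 25.0828, hence ||A||_2 = sqrt(λ_max) = sqrt((38 + sqrt(148))/2) ≈ 5.0083.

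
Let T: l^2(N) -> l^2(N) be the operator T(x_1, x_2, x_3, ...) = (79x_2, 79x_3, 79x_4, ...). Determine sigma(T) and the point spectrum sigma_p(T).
sigma(T) = closed disk {z in C : |z| ≤ 79}; sigma_p(T) = open disk {z in C : |z| < 79}

Note T = 79·V where V is the unit left shift (V x)_k = x_{k+1}; so sigma(T) = 79·sigma(V) and ||T|| = 79||V||. ||T x||^2 = 6241sum_{k≥2} |x_k|^2 ≤ 6241||x||^2, with equality on {x : x_1 = 0}, so ||T|| = 79. For any lambda with |lambda| < 79, set r = lambda/79 (|r| < 1); the vector x = (1, r, r^2, ...) is in l^2 and satisfies T x = 79(r, r^2, ...) = lambda x, so lambda is an eigenvalue. On the boundary |lambda| = 79 the geometric series diverges, so no l^2 eigenvector exists, but these lambda lie in the approximate point spectrum. Hence sigma(T) is the closed disk of radius 79 and sigma_p(T) is the open disk.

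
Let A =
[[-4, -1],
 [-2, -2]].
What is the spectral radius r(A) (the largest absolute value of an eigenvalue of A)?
r(A) = (6 + sqrt(12))/2 ≈ 4.7321

The eigenvalues of A are the roots of its characteristic polynomial. With M = A (coefficients from the trace and determinant):
  p(λ) = det(λ I - M) = λ^2 + 6λ + 6.
For λ^2 + 6λ + 6 the discriminant is 12. It is nonnegative but not a perfect square, so the roots are real and irrational: λ = (-6 ± sqrt(12))/2 ≈ -1.2679, -4.7321.
Thus the eigenvalues (to 4 decimals) are -1.2679 (modulus 1.2679); -4.7321 (modulus 4.7321). The spectral radius is the largest modulus: r(A) = (6 + sqrt(12))/2 ≈ 4.7321. (Cross-check: r(A) ≤ ||A||_2 ≈ 4.8442; equality holds whenever A is normal, though it can also hold for some non-normal A.)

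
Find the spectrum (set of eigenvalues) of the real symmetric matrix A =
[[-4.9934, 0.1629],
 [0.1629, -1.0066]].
sigma(A) ≈ {-5, -1}

A is real symmetric, so its spectrum consists of real eigenvalues. Expanding the characteristic polynomial of the displayed matrix gives
  det(λ I - A) = p(λ) = λ^2 + (6)λ + (5).
Solving p(λ) = 0 yields eigenvalues ≈ -5, -1. (A is shown rounded to 4 decimals, so these recover the underlying integer eigenvalues to within that precision.)
Verification: the trace of A = -6 equals the sum of eigenvalues -6, and det(A) ≈ 4.9998 matches the eigenvalue product 5.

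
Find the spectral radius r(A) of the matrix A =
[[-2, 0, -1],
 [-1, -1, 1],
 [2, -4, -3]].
r(A) ≈ 2.8938

The eigenvalues of A are the roots of its characteristic polynomial. With M = A (coefficients from the trace, the sum of principal 2x2 minors, and det A):
  p(λ) = det(λ I - M) = λ^3 + 6λ^2 + 17λ + 20.
No integer candidate from the rational root theorem (±divisors of 20) is a root, so the roots are irrational. The cubic discriminant is Δ = -608 < 0, so there is one real root and a complex-conjugate pair. p(-3) = -4 and p(-2) = 2 have opposite signs, so a root lies in (-3, -2); Newton's method refines it to λ ≈ -2.3883. Dividing out (λ - (-2.3883)) leaves approximately λ^2 + 3.6117λ + 8.3742. For λ^2 + 3.6117λ + 8.3742 the discriminant is -20.4523. It is negative, so the remaining roots are the complex-conjugate pair λ ≈ -1.8059 ± 2.2612i. Their product equals the constant term, so |λ|^2 ≈ 8.3742 and |λ| ≈ 2.8938.
Thus the eigenvalues (to 4 decimals) are -2.3883 (modulus 2.3883); -1.8059 ± 2.2612i (modulus 2.8938). The spectral radius is the largest modulus: r(A) ≈ 2.8938. (Cross-check: r(A) ≤ ||A||_2 ≈ 5.3929; equality holds whenever A is normal, though it can also hold for some non-normal A.)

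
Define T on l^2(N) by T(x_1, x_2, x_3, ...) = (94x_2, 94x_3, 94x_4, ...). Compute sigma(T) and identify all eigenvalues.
sigma(T) = closed disk {z in C : |z| ≤ 94}; sigma_p(T) = open disk {z in C : |z| < 94}

Note T = 94·V where V is the unit left shift (V x)_k = x_{k+1}; so sigma(T) = 94·sigma(V) and ||T|| = 94||V||. ||T x||^2 = 8836sum_{k≥2} |x_k|^2 ≤ 8836||x||^2, with equality on {x : x_1 = 0}, so ||T|| = 94. For any lambda with |lambda| < 94, set r = lambda/94 (|r| < 1); the vector x = (1, r, r^2, ...) is in l^2 and satisfies T x = 94(r, r^2, ...) = lambda x, so lambda is an eigenvalue. On the boundary |lambda| = 94 the geometric series diverges, so no l^2 eigenvector exists, but these lambda lie in the approximate point spectrum. Hence sigma(T) is the closed disk of radius 94 and sigma_p(T) is the open disk.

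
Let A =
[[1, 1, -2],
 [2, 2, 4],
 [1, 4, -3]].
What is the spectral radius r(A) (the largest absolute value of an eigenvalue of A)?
r(A) ≈ 5.2508

The eigenvalues of A are the roots of its characteristic polynomial. With M = A (coefficients from the trace, the sum of principal 2x2 minors, and det A):
  p(λ) = det(λ I - M) = λ^3 - 23λ + 24.
No integer candidate from the rational root theorem (±divisors of 24) is a root, so the roots are irrational. The cubic discriminant is Δ = 33116 > 0, so there are three distinct real roots. p(-6) = -54 and p(-5) = 14 have opposite signs, so a root lies in (-6, -5); Newton's method refines it to λ ≈ -5.2508. p(1) = 2 and p(2) = -14 have opposite signs, so a root lies in (1, 2); Newton's method refines it to λ ≈ 1.1016. p(4) = -4 and p(5) = 34 have opposite signs, so a root lies in (4, 5); Newton's method refines it to λ ≈ 4.1492. Check (Vieta): the three roots sum to 0, matching tr M = 0.
Thus the eigenvalues (to 4 decimals) are -5.2508 (modulus 5.2508); 1.1016 (modulus 1.1016); 4.1492 (modulus 4.1492). The spectral radius is the largest modulus: r(A) ≈ 5.2508. (Cross-check: r(A) ≤ ||A||_2 ≈ 5.6866; equality holds whenever A is normal, though it can also hold for some non-normal A.)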